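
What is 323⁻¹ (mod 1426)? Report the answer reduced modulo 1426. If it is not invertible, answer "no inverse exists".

gcd(1426, 323) by repeated division:
1426 = 4*323 + 134
323 = 2*134 + 55
134 = 2*55 + 24
55 = 2*24 + 7
24 = 3*7 + 3
7 = 2*3 + 1
3 = 3*1 + 0
gcd = 1, so the inverse exists. Back-substitute:
1 = 7 − 2·3
1 = −2·24 + 7·7
1 = 7·55 − 16·24
1 = −16·134 + 39·55
1 = 39·323 − 94·134
1 = −94·1426 + 415·323
So 323·415 ≡ 1 (mod 1426).

415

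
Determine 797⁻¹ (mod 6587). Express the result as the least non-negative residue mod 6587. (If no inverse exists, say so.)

Run Euclid on (6587, 797):
6587 = 8×797 + 211
797 = 3×211 + 164
211 = 1×164 + 47
164 = 3×47 + 23
47 = 2×23 + 1
23 = 23×1 + 0
The gcd is 1. Working backward:
1 = 47 − 2·23
1 = −2·164 + 7·47
1 = 7·211 − 9·164
1 = −9·797 + 34·211
1 = 34·6587 − 281·797
So 797·(-281) ≡ 1 (mod 6587), and -281 ≡ 6306 (mod 6587).

6306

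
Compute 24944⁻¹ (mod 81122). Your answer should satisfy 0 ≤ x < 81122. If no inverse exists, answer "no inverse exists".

Euclidean algorithm on 81122, 24944:
81122 = 3*24944 + 6290
24944 = 3*6290 + 6074
6290 = 1*6074 + 216
6074 = 28*216 + 26
216 = 8*26 + 8
26 = 3*8 + 2
8 = 4*2 + 0
Since gcd = 2 > 1, 24944 is not a unit mod 81122.

no inverse exists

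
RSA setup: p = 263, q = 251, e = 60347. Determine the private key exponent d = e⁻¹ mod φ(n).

φ(n) = (p−1)(q−1) = 262·250 = 65500.
Need d with 60347·d ≡ 1 (mod 65500). Apply the extended Euclidean algorithm:
65500 = 1×60347 + 5153
60347 = 11×5153 + 3664
5153 = 1×3664 + 1489
3664 = 2×1489 + 686
1489 = 2×686 + 117
686 = 5×117 + 101
117 = 1×101 + 16
101 = 6×16 + 5
16 = 3×5 + 1
5 = 5×1 + 0
Back-substitute:
1 = 16 − 3·5
1 = −3·101 + 19·16
1 = 19·117 − 22·101
1 = −22·686 + 129·117
1 = 129·1489 − 280·686
1 = −280·3664 + 689·1489
1 = 689·5153 − 969·3664
1 = −969·60347 + 11348·5153
1 = 11348·65500 − 12317·60347
So 60347·(-12317) ≡ 1 (mod 65500), hence d ≡ -12317 ≡ 53183 (mod 65500).

53183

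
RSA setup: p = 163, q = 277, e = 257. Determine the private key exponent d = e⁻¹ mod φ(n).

φ(n) = (p−1)(q−1) = 162·276 = 44712.
Need d with 257·d ≡ 1 (mod 44712). Apply the extended Euclidean algorithm:
44712 = 173*257 + 251
257 = 1*251 + 6
251 = 41*6 + 5
6 = 1*5 + 1
5 = 5*1 + 0
Back-substitute:
1 = 6 − 5
1 = −251 + 42·6
1 = 42·257 − 43·251
1 = −43·44712 + 7481·257
So 257·7481 ≡ 1 (mod 44712), hence d = 7481.

7481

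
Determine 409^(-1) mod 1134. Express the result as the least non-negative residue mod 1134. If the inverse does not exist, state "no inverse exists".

61

Run Euclid on (1134, 409):
1134 = 2·409 + 316
409 = 1·316 + 93
316 = 3·93 + 37
93 = 2·37 + 19
37 = 1·19 + 18
19 = 1·18 + 1
18 = 18·1 + 0
gcd = 1, so the inverse exists. Back-substitute:
1 = 19 − 18
1 = −37 + 2·19
1 = 2·93 − 5·37
1 = −5·316 + 17·93
1 = 17·409 − 22·316
1 = −22·1134 + 61·409
So 409·61 ≡ 1 (mod 1134).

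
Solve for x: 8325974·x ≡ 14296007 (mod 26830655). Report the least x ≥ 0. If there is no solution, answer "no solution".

First find gcd(8325974, 26830655):
26830655 = 3*8325974 + 1852733
8325974 = 4*1852733 + 915042
1852733 = 2*915042 + 22649
915042 = 40*22649 + 9082
22649 = 2*9082 + 4485
9082 = 2*4485 + 112
4485 = 40*112 + 5
112 = 22*5 + 2
5 = 2*2 + 1
2 = 2*1 + 0
gcd = 1, so a unique solution mod 26830655 exists.
Back-substitute for the Bézout coefficients:
1 = 5 − 2·2
1 = −2·112 + 45·5
1 = 45·4485 − 1802·112
1 = −1802·9082 + 3649·4485
1 = 3649·22649 − 9100·9082
1 = −9100·915042 + 367649·22649
1 = 367649·1852733 − 744398·915042
1 = −744398·8325974 + 3345241·1852733
1 = 3345241·26830655 − 10780121·8325974
So 8325974·(-10780121) ≡ 1 (mod 26830655), giving 8325974⁻¹ ≡ 16050534.
x ≡ 8325974⁻¹·14296007 ≡ 16050534·14296007 ≡ 21300273 (mod 26830655).

21300273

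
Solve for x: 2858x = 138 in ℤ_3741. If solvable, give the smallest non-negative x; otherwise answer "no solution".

1542

First find gcd(2858, 3741):
3741 = 1*2858 + 883
2858 = 3*883 + 209
883 = 4*209 + 47
209 = 4*47 + 21
47 = 2*21 + 5
21 = 4*5 + 1
5 = 5*1 + 0
gcd = 1, so a unique solution mod 3741 exists.
Back-substitute for the Bézout coefficients:
1 = 21 − 4·5
1 = −4·47 + 9·21
1 = 9·209 − 40·47
1 = −40·883 + 169·209
1 = 169·2858 − 547·883
1 = −547·3741 + 716·2858
So 2858·(716) ≡ 1 (mod 3741), giving 2858⁻¹ ≡ 716.
x ≡ 2858⁻¹·138 ≡ 716·138 ≡ 1542 (mod 3741).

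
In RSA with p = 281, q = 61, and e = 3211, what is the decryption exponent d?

φ(n) = (p−1)(q−1) = 280·60 = 16800.
Need d with 3211·d ≡ 1 (mod 16800). Apply the extended Euclidean algorithm:
16800 = 5*3211 + 745
3211 = 4*745 + 231
745 = 3*231 + 52
231 = 4*52 + 23
52 = 2*23 + 6
23 = 3*6 + 5
6 = 1*5 + 1
5 = 5*1 + 0
Back-substitute:
1 = 6 − 5
1 = −23 + 4·6
1 = 4·52 − 9·23
1 = −9·231 + 40·52
1 = 40·745 − 129·231
1 = −129·3211 + 556·745
1 = 556·16800 − 2909·3211
So 3211·(-2909) ≡ 1 (mod 16800), hence d ≡ -2909 ≡ 13891 (mod 16800).

13891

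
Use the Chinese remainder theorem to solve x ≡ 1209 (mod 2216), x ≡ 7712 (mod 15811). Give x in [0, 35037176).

Write x = 1209 + 2216·k. Then 2216·k ≡ 7712 − 1209 ≡ 6503 (mod 15811).
Need 2216⁻¹ mod 15811. Extended Euclid on (15811, 2216):
15811 = 7*2216 + 299
2216 = 7*299 + 123
299 = 2*123 + 53
123 = 2*53 + 17
53 = 3*17 + 2
17 = 8*2 + 1
2 = 2*1 + 0
Back-substitute:
1 = 17 − 8·2
1 = −8·53 + 25·17
1 = 25·123 − 58·53
1 = −58·299 + 141·123
1 = 141·2216 − 1045·299
1 = −1045·15811 + 7456·2216
2216⁻¹ ≡ 7456 (mod 15811), so k ≡ 7456·6503 ≡ 9842 (mod 15811).
x = 1209 + 2216·9842 = 21811081.

21811081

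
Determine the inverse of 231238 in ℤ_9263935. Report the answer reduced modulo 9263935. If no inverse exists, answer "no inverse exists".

8969597

Run Euclid on (9263935, 231238):
9263935 = 40×231238 + 14415
231238 = 16×14415 + 598
14415 = 24×598 + 63
598 = 9×63 + 31
63 = 2×31 + 1
31 = 31×1 + 0
Since gcd(231238, 9263935) = 1, back-substitute to write 1 as a combination:
1 = 63 − 2·31
1 = −2·598 + 19·63
1 = 19·14415 − 458·598
1 = −458·231238 + 7347·14415
1 = 7347·9263935 − 294338·231238
Thus 231238·(-294338) ≡ 1 (mod 9263935); reducing, -294338 mod 9263935 = 8969597.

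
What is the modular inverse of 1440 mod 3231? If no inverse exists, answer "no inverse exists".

no inverse exists

Compute gcd(1440, 3231):
3231 = 2*1440 + 351
1440 = 4*351 + 36
351 = 9*36 + 27
36 = 1*27 + 9
27 = 3*9 + 0
gcd(1440, 3231) = 9 ≠ 1, so 1440 has no multiplicative inverse modulo 3231.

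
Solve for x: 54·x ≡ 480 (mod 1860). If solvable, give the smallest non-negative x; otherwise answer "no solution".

First find gcd(54, 1860):
1860 = 34×54 + 24
54 = 2×24 + 6
24 = 4×6 + 0
gcd = 6 and 6 | 480, so solutions exist. Divide through by 6: 9x ≡ 80 (mod 310).
Now find 9⁻¹ mod 310:
310 = 34*9 + 4
9 = 2*4 + 1
4 = 4*1 + 0
Back-substitute:
1 = 9 − 2·4
1 = −2·310 + 69·9
So 9⁻¹ ≡ 69 (mod 310).
Then x ≡ 69·80 ≡ 250 (mod 310); the smallest non-negative solution is x = 250.

250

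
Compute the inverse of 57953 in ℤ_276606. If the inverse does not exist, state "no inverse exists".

120173

Run Euclid on (276606, 57953):
276606 = 4*57953 + 44794
57953 = 1*44794 + 13159
44794 = 3*13159 + 5317
13159 = 2*5317 + 2525
5317 = 2*2525 + 267
2525 = 9*267 + 122
267 = 2*122 + 23
122 = 5*23 + 7
23 = 3*7 + 2
7 = 3*2 + 1
2 = 2*1 + 0
gcd = 1, so the inverse exists. Back-substitute:
1 = 7 − 3·2
1 = −3·23 + 10·7
1 = 10·122 − 53·23
1 = −53·267 + 116·122
1 = 116·2525 − 1097·267
1 = −1097·5317 + 2310·2525
1 = 2310·13159 − 5717·5317
1 = −5717·44794 + 19461·13159
1 = 19461·57953 − 25178·44794
1 = −25178·276606 + 120173·57953
So 57953·120173 ≡ 1 (mod 276606).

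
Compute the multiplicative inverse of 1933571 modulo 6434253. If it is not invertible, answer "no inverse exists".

1588109

Run Euclid on (6434253, 1933571):
6434253 = 3*1933571 + 633540
1933571 = 3*633540 + 32951
633540 = 19*32951 + 7471
32951 = 4*7471 + 3067
7471 = 2*3067 + 1337
3067 = 2*1337 + 393
1337 = 3*393 + 158
393 = 2*158 + 77
158 = 2*77 + 4
77 = 19*4 + 1
4 = 4*1 + 0
Since gcd(1933571, 6434253) = 1, back-substitute to write 1 as a combination:
1 = 77 − 19·4
1 = −19·158 + 39·77
1 = 39·393 − 97·158
1 = −97·1337 + 330·393
1 = 330·3067 − 757·1337
1 = −757·7471 + 1844·3067
1 = 1844·32951 − 8133·7471
1 = −8133·633540 + 156371·32951
1 = 156371·1933571 − 477246·633540
1 = −477246·6434253 + 1588109·1933571
So 1933571·1588109 ≡ 1 (mod 6434253).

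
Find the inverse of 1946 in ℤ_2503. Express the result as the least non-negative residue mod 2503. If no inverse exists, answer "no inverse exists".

1429

gcd(2503, 1946) by repeated division:
2503 = 1·1946 + 557
1946 = 3·557 + 275
557 = 2·275 + 7
275 = 39·7 + 2
7 = 3·2 + 1
2 = 2·1 + 0
Since gcd(1946, 2503) = 1, back-substitute to write 1 as a combination:
1 = 7 − 3·2
1 = −3·275 + 118·7
1 = 118·557 − 239·275
1 = −239·1946 + 835·557
1 = 835·2503 − 1074·1946
Thus 1946·(-1074) ≡ 1 (mod 2503); reducing, -1074 mod 2503 = 1429.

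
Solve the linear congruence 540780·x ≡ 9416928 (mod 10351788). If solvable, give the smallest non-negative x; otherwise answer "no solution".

First find gcd(540780, 10351788):
10351788 = 19·540780 + 76968
540780 = 7·76968 + 2004
76968 = 38·2004 + 816
2004 = 2·816 + 372
816 = 2·372 + 72
372 = 5·72 + 12
72 = 6·12 + 0
gcd = 12 and 12 | 9416928, so solutions exist. Divide through by 12: 45065x ≡ 784744 (mod 862649).
Now find 45065⁻¹ mod 862649:
862649 = 19·45065 + 6414
45065 = 7·6414 + 167
6414 = 38·167 + 68
167 = 2·68 + 31
68 = 2·31 + 6
31 = 5·6 + 1
6 = 6·1 + 0
Back-substitute:
1 = 31 − 5·6
1 = −5·68 + 11·31
1 = 11·167 − 27·68
1 = −27·6414 + 1037·167
1 = 1037·45065 − 7286·6414
1 = −7286·862649 + 139471·45065
So 45065⁻¹ ≡ 139471 (mod 862649).
Then x ≡ 139471·784744 ≡ 438549 (mod 862649); the smallest non-negative solution is x = 438549.

438549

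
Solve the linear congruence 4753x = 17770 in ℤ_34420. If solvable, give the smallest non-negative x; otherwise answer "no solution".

1090

First find gcd(4753, 34420):
34420 = 7*4753 + 1149
4753 = 4*1149 + 157
1149 = 7*157 + 50
157 = 3*50 + 7
50 = 7*7 + 1
7 = 7*1 + 0
gcd = 1, so a unique solution mod 34420 exists.
Back-substitute for the Bézout coefficients:
1 = 50 − 7·7
1 = −7·157 + 22·50
1 = 22·1149 − 161·157
1 = −161·4753 + 666·1149
1 = 666·34420 − 4823·4753
So 4753·(-4823) ≡ 1 (mod 34420), giving 4753⁻¹ ≡ 29597.
x ≡ 4753⁻¹·17770 ≡ 29597·17770 ≡ 1090 (mod 34420).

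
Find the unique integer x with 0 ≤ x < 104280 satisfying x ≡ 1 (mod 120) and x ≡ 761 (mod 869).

35521

Write x = 1 + 120·k. Then 120·k ≡ 761 − 1 ≡ 760 (mod 869).
Need 120⁻¹ mod 869. Extended Euclid on (869, 120):
869 = 7×120 + 29
120 = 4×29 + 4
29 = 7×4 + 1
4 = 4×1 + 0
Back-substitute:
1 = 29 − 7·4
1 = −7·120 + 29·29
1 = 29·869 − 210·120
120⁻¹ ≡ 659 (mod 869), so k ≡ 659·760 ≡ 296 (mod 869).
x = 1 + 120·296 = 35521.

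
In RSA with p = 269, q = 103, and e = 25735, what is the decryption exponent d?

2527

φ(n) = (p−1)(q−1) = 268·102 = 27336.
Need d with 25735·d ≡ 1 (mod 27336). Apply the extended Euclidean algorithm:
27336 = 1·25735 + 1601
25735 = 16·1601 + 119
1601 = 13·119 + 54
119 = 2·54 + 11
54 = 4·11 + 10
11 = 1·10 + 1
10 = 10·1 + 0
Back-substitute:
1 = 11 − 10
1 = −54 + 5·11
1 = 5·119 − 11·54
1 = −11·1601 + 148·119
1 = 148·25735 − 2379·1601
1 = −2379·27336 + 2527·25735
So 25735·2527 ≡ 1 (mod 27336), hence d = 2527.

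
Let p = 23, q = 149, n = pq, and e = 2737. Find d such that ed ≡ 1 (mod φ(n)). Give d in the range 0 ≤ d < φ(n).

665

φ(n) = (p−1)(q−1) = 22·148 = 3256.
Need d with 2737·d ≡ 1 (mod 3256). Apply the extended Euclidean algorithm:
3256 = 1·2737 + 519
2737 = 5·519 + 142
519 = 3·142 + 93
142 = 1·93 + 49
93 = 1·49 + 44
49 = 1·44 + 5
44 = 8·5 + 4
5 = 1·4 + 1
4 = 4·1 + 0
Back-substitute:
1 = 5 − 4
1 = −44 + 9·5
1 = 9·49 − 10·44
1 = −10·93 + 19·49
1 = 19·142 − 29·93
1 = −29·519 + 106·142
1 = 106·2737 − 559·519
1 = −559·3256 + 665·2737
So 2737·665 ≡ 1 (mod 3256), hence d = 665.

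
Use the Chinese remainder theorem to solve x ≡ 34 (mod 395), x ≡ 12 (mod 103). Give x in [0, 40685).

29264

Write x = 34 + 395·k. Then 395·k ≡ 12 − 34 ≡ 81 (mod 103).
Need 395⁻¹ mod 103. Extended Euclid on (103, 86):
103 = 1·86 + 17
86 = 5·17 + 1
17 = 17·1 + 0
Back-substitute:
1 = 86 − 5·17
1 = −5·103 + 6·86
395⁻¹ ≡ 6 (mod 103), so k ≡ 6·81 ≡ 74 (mod 103).
x = 34 + 395·74 = 29264.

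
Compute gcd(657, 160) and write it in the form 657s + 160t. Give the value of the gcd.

1

Euclidean algorithm:
657 = 4*160 + 17
160 = 9*17 + 7
17 = 2*7 + 3
7 = 2*3 + 1
3 = 3*1 + 0
gcd(657, 160) = 1.
Back-substituting:
1 = 7 − 2·3
1 = −2·17 + 5·7
1 = 5·160 − 47·17
1 = −47·657 + 193·160
So 1 = (-47)·657 + (193)·160.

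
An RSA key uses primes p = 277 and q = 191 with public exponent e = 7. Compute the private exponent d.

φ(n) = (p−1)(q−1) = 276·190 = 52440.
Need d with 7·d ≡ 1 (mod 52440). Apply the extended Euclidean algorithm:
52440 = 7491*7 + 3
7 = 2*3 + 1
3 = 3*1 + 0
Back-substitute:
1 = 7 − 2·3
1 = −2·52440 + 14983·7
So 7·14983 ≡ 1 (mod 52440), hence d = 14983.

14983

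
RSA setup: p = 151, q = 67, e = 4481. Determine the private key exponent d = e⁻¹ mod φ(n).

5921

φ(n) = (p−1)(q−1) = 150·66 = 9900.
Need d with 4481·d ≡ 1 (mod 9900). Apply the extended Euclidean algorithm:
9900 = 2*4481 + 938
4481 = 4*938 + 729
938 = 1*729 + 209
729 = 3*209 + 102
209 = 2*102 + 5
102 = 20*5 + 2
5 = 2*2 + 1
2 = 2*1 + 0
Back-substitute:
1 = 5 − 2·2
1 = −2·102 + 41·5
1 = 41·209 − 84·102
1 = −84·729 + 293·209
1 = 293·938 − 377·729
1 = −377·4481 + 1801·938
1 = 1801·9900 − 3979·4481
So 4481·(-3979) ≡ 1 (mod 9900), hence d ≡ -3979 ≡ 5921 (mod 9900).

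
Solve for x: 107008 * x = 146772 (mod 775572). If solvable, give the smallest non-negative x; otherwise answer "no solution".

First find gcd(107008, 775572):
775572 = 7×107008 + 26516
107008 = 4×26516 + 944
26516 = 28×944 + 84
944 = 11×84 + 20
84 = 4×20 + 4
20 = 5×4 + 0
gcd = 4 and 4 | 146772, so solutions exist. Divide through by 4: 26752x ≡ 36693 (mod 193893).
Now find 26752⁻¹ mod 193893:
193893 = 7·26752 + 6629
26752 = 4·6629 + 236
6629 = 28·236 + 21
236 = 11·21 + 5
21 = 4·5 + 1
5 = 5·1 + 0
Back-substitute:
1 = 21 − 4·5
1 = −4·236 + 45·21
1 = 45·6629 − 1264·236
1 = −1264·26752 + 5101·6629
1 = 5101·193893 − 36971·26752
So 26752·(-36971) ≡ 1 (mod 193893), i.e. 26752⁻¹ ≡ 156922.
Then x ≡ 156922·36693 ≡ 92418 (mod 193893); the smallest non-negative solution is x = 92418.

92418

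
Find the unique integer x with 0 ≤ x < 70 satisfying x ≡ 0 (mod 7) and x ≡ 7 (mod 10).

Write x = 0 + 7·k. Then 7·k ≡ 7 − 0 ≡ 7 (mod 10).
Need 7⁻¹ mod 10. Extended Euclid on (10, 7):
10 = 1*7 + 3
7 = 2*3 + 1
3 = 3*1 + 0
Back-substitute:
1 = 7 − 2·3
1 = −2·10 + 3·7
7⁻¹ ≡ 3 (mod 10), so k ≡ 3·7 ≡ 1 (mod 10).
x = 0 + 7·1 = 7.

7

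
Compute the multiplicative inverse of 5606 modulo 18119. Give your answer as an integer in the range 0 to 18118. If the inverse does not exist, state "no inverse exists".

Apply the Euclidean algorithm to 18119 and 5606:
18119 = 3·5606 + 1301
5606 = 4·1301 + 402
1301 = 3·402 + 95
402 = 4·95 + 22
95 = 4·22 + 7
22 = 3·7 + 1
7 = 7·1 + 0
gcd = 1, so the inverse exists. Back-substitute:
1 = 22 − 3·7
1 = −3·95 + 13·22
1 = 13·402 − 55·95
1 = −55·1301 + 178·402
1 = 178·5606 − 767·1301
1 = −767·18119 + 2479·5606
So 5606·2479 ≡ 1 (mod 18119).

2479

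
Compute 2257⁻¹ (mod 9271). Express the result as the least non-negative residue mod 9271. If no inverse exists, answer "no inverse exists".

7020

Apply the Euclidean algorithm to 9271 and 2257:
9271 = 4×2257 + 243
2257 = 9×243 + 70
243 = 3×70 + 33
70 = 2×33 + 4
33 = 8×4 + 1
4 = 4×1 + 0
The gcd is 1. Working backward:
1 = 33 − 8·4
1 = −8·70 + 17·33
1 = 17·243 − 59·70
1 = −59·2257 + 548·243
1 = 548·9271 − 2251·2257
Hence 2257⁻¹ ≡ -2251 ≡ 7020 (mod 9271).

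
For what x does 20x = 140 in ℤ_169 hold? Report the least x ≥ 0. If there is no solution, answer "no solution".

First find gcd(20, 169):
169 = 8·20 + 9
20 = 2·9 + 2
9 = 4·2 + 1
2 = 2·1 + 0
gcd = 1, so a unique solution mod 169 exists.
Back-substitute for the Bézout coefficients:
1 = 9 − 4·2
1 = −4·20 + 9·9
1 = 9·169 − 76·20
So 20·(-76) ≡ 1 (mod 169), giving 20⁻¹ ≡ 93.
x ≡ 20⁻¹·140 ≡ 93·140 ≡ 7 (mod 169).

7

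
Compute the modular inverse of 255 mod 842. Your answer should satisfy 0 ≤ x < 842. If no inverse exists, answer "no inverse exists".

Extended Euclidean algorithm:
842 = 3*255 + 77
255 = 3*77 + 24
77 = 3*24 + 5
24 = 4*5 + 4
5 = 1*4 + 1
4 = 4*1 + 0
Since gcd(255, 842) = 1, back-substitute to write 1 as a combination:
1 = 5 − 4
1 = −24 + 5·5
1 = 5·77 − 16·24
1 = −16·255 + 53·77
1 = 53·842 − 175·255
So 255·(-175) ≡ 1 (mod 842), and -175 ≡ 667 (mod 842).

667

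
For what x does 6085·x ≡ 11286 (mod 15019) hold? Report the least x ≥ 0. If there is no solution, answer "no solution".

First find gcd(6085, 15019):
15019 = 2*6085 + 2849
6085 = 2*2849 + 387
2849 = 7*387 + 140
387 = 2*140 + 107
140 = 1*107 + 33
107 = 3*33 + 8
33 = 4*8 + 1
8 = 8*1 + 0
gcd = 1, so a unique solution mod 15019 exists.
Back-substitute for the Bézout coefficients:
1 = 33 − 4·8
1 = −4·107 + 13·33
1 = 13·140 − 17·107
1 = −17·387 + 47·140
1 = 47·2849 − 346·387
1 = −346·6085 + 739·2849
1 = 739·15019 − 1824·6085
So 6085·(-1824) ≡ 1 (mod 15019), giving 6085⁻¹ ≡ 13195.
x ≡ 6085⁻¹·11286 ≡ 13195·11286 ≡ 5385 (mod 15019).

5385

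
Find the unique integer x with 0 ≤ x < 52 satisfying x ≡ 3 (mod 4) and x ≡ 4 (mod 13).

Write x = 3 + 4·k. Then 4·k ≡ 4 − 3 ≡ 1 (mod 13).
Need 4⁻¹ mod 13. Extended Euclid on (13, 4):
13 = 3×4 + 1
4 = 4×1 + 0
Back-substitute:
1 = 13 − 3·4
4⁻¹ ≡ 10 (mod 13), so k ≡ 10·1 ≡ 10 (mod 13).
x = 3 + 4·10 = 43.

43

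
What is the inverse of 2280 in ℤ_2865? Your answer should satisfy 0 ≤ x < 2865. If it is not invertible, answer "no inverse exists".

no inverse exists

Compute gcd(2280, 2865):
2865 = 1*2280 + 585
2280 = 3*585 + 525
585 = 1*525 + 60
525 = 8*60 + 45
60 = 1*45 + 15
45 = 3*15 + 0
Since gcd = 15 > 1, 2280 is not a unit mod 2865.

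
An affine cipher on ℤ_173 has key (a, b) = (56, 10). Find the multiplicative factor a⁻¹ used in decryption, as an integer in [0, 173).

34

Run Euclid on (173, 56):
173 = 3·56 + 5
56 = 11·5 + 1
5 = 5·1 + 0
Since gcd(56, 173) = 1, back-substitute to write 1 as a combination:
1 = 56 − 11·5
1 = −11·173 + 34·56
So 56·34 ≡ 1 (mod 173).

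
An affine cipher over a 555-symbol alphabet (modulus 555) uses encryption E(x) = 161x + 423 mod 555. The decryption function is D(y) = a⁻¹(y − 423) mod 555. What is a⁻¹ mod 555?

Run Euclid on (555, 161):
555 = 3*161 + 72
161 = 2*72 + 17
72 = 4*17 + 4
17 = 4*4 + 1
4 = 4*1 + 0
gcd = 1, so the inverse exists. Back-substitute:
1 = 17 − 4·4
1 = −4·72 + 17·17
1 = 17·161 − 38·72
1 = −38·555 + 131·161
So 161·131 ≡ 1 (mod 555).

131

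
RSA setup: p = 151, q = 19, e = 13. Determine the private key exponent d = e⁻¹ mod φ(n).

2077

φ(n) = (p−1)(q−1) = 150·18 = 2700.
Need d with 13·d ≡ 1 (mod 2700). Apply the extended Euclidean algorithm:
2700 = 207×13 + 9
13 = 1×9 + 4
9 = 2×4 + 1
4 = 4×1 + 0
Back-substitute:
1 = 9 − 2·4
1 = −2·13 + 3·9
1 = 3·2700 − 623·13
So 13·(-623) ≡ 1 (mod 2700), hence d ≡ -623 ≡ 2077 (mod 2700).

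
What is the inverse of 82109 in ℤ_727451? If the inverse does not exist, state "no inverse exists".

324987

Apply the Euclidean algorithm to 727451 and 82109:
727451 = 8×82109 + 70579
82109 = 1×70579 + 11530
70579 = 6×11530 + 1399
11530 = 8×1399 + 338
1399 = 4×338 + 47
338 = 7×47 + 9
47 = 5×9 + 2
9 = 4×2 + 1
2 = 2×1 + 0
Since gcd(82109, 727451) = 1, back-substitute to write 1 as a combination:
1 = 9 − 4·2
1 = −4·47 + 21·9
1 = 21·338 − 151·47
1 = −151·1399 + 625·338
1 = 625·11530 − 5151·1399
1 = −5151·70579 + 31531·11530
1 = 31531·82109 − 36682·70579
1 = −36682·727451 + 324987·82109
So 82109·324987 ≡ 1 (mod 727451).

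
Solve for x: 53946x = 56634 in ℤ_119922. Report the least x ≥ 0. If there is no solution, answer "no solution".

First find gcd(53946, 119922):
119922 = 2·53946 + 12030
53946 = 4·12030 + 5826
12030 = 2·5826 + 378
5826 = 15·378 + 156
378 = 2·156 + 66
156 = 2·66 + 24
66 = 2·24 + 18
24 = 1·18 + 6
18 = 3·6 + 0
gcd = 6 and 6 | 56634, so solutions exist. Divide through by 6: 8991x ≡ 9439 (mod 19987).
Now find 8991⁻¹ mod 19987:
19987 = 2*8991 + 2005
8991 = 4*2005 + 971
2005 = 2*971 + 63
971 = 15*63 + 26
63 = 2*26 + 11
26 = 2*11 + 4
11 = 2*4 + 3
4 = 1*3 + 1
3 = 3*1 + 0
Back-substitute:
1 = 4 − 3
1 = −11 + 3·4
1 = 3·26 − 7·11
1 = −7·63 + 17·26
1 = 17·971 − 262·63
1 = −262·2005 + 541·971
1 = 541·8991 − 2426·2005
1 = −2426·19987 + 5393·8991
So 8991⁻¹ ≡ 5393 (mod 19987).
Then x ≡ 5393·9439 ≡ 17625 (mod 19987); the smallest non-negative solution is x = 17625.

17625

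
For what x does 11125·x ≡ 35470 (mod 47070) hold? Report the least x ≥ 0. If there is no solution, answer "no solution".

First find gcd(11125, 47070):
47070 = 4·11125 + 2570
11125 = 4·2570 + 845
2570 = 3·845 + 35
845 = 24·35 + 5
35 = 7·5 + 0
gcd = 5 and 5 | 35470, so solutions exist. Divide through by 5: 2225x ≡ 7094 (mod 9414).
Now find 2225⁻¹ mod 9414:
9414 = 4×2225 + 514
2225 = 4×514 + 169
514 = 3×169 + 7
169 = 24×7 + 1
7 = 7×1 + 0
Back-substitute:
1 = 169 − 24·7
1 = −24·514 + 73·169
1 = 73·2225 − 316·514
1 = −316·9414 + 1337·2225
So 2225⁻¹ ≡ 1337 (mod 9414).
Then x ≡ 1337·7094 ≡ 4780 (mod 9414); the smallest non-negative solution is x = 4780.

4780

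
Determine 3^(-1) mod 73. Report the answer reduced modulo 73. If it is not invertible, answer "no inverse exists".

Apply the Euclidean algorithm to 73 and 3:
73 = 24*3 + 1
3 = 3*1 + 0
gcd = 1, so the inverse exists. Back-substitute:
1 = 73 − 24·3
Thus 3·(-24) ≡ 1 (mod 73); reducing, -24 mod 73 = 49.

49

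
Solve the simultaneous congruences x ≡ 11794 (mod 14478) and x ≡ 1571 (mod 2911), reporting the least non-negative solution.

26564446

Write x = 11794 + 14478·k. Then 14478·k ≡ 1571 − 11794 ≡ 1421 (mod 2911).
Need 14478⁻¹ mod 2911. Extended Euclid on (2911, 2834):
2911 = 1*2834 + 77
2834 = 36*77 + 62
77 = 1*62 + 15
62 = 4*15 + 2
15 = 7*2 + 1
2 = 2*1 + 0
Back-substitute:
1 = 15 − 7·2
1 = −7·62 + 29·15
1 = 29·77 − 36·62
1 = −36·2834 + 1325·77
1 = 1325·2911 − 1361·2834
14478⁻¹ ≡ 1550 (mod 2911), so k ≡ 1550·1421 ≡ 1834 (mod 2911).
x = 11794 + 14478·1834 = 26564446.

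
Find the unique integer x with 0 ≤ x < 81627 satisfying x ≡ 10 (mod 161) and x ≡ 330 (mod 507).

47988

Write x = 10 + 161·k. Then 161·k ≡ 330 − 10 ≡ 320 (mod 507).
Need 161⁻¹ mod 507. Extended Euclid on (507, 161):
507 = 3*161 + 24
161 = 6*24 + 17
24 = 1*17 + 7
17 = 2*7 + 3
7 = 2*3 + 1
3 = 3*1 + 0
Back-substitute:
1 = 7 − 2·3
1 = −2·17 + 5·7
1 = 5·24 − 7·17
1 = −7·161 + 47·24
1 = 47·507 − 148·161
161⁻¹ ≡ 359 (mod 507), so k ≡ 359·320 ≡ 298 (mod 507).
x = 10 + 161·298 = 47988.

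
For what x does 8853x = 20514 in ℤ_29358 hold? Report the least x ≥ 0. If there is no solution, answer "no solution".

First find gcd(8853, 29358):
29358 = 3×8853 + 2799
8853 = 3×2799 + 456
2799 = 6×456 + 63
456 = 7×63 + 15
63 = 4×15 + 3
15 = 5×3 + 0
gcd = 3 and 3 | 20514, so solutions exist. Divide through by 3: 2951x ≡ 6838 (mod 9786).
Now find 2951⁻¹ mod 9786:
9786 = 3×2951 + 933
2951 = 3×933 + 152
933 = 6×152 + 21
152 = 7×21 + 5
21 = 4×5 + 1
5 = 5×1 + 0
Back-substitute:
1 = 21 − 4·5
1 = −4·152 + 29·21
1 = 29·933 − 178·152
1 = −178·2951 + 563·933
1 = 563·9786 − 1867·2951
So 2951·(-1867) ≡ 1 (mod 9786), i.e. 2951⁻¹ ≡ 7919.
Then x ≡ 7919·6838 ≡ 4184 (mod 9786); the smallest non-negative solution is x = 4184.

4184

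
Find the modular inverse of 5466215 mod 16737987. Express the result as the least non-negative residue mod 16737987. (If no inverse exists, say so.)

Apply the Euclidean algorithm to 16737987 and 5466215:
16737987 = 3*5466215 + 339342
5466215 = 16*339342 + 36743
339342 = 9*36743 + 8655
36743 = 4*8655 + 2123
8655 = 4*2123 + 163
2123 = 13*163 + 4
163 = 40*4 + 3
4 = 1*3 + 1
3 = 3*1 + 0
The gcd is 1. Working backward:
1 = 4 − 3
1 = −163 + 41·4
1 = 41·2123 − 534·163
1 = −534·8655 + 2177·2123
1 = 2177·36743 − 9242·8655
1 = −9242·339342 + 85355·36743
1 = 85355·5466215 − 1374922·339342
1 = −1374922·16737987 + 4210121·5466215
So 5466215·4210121 ≡ 1 (mod 16737987).

4210121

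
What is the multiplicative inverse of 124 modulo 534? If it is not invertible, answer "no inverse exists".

Compute gcd(124, 534):
534 = 4*124 + 38
124 = 3*38 + 10
38 = 3*10 + 8
10 = 1*8 + 2
8 = 4*2 + 0
Since gcd = 2 > 1, 124 is not a unit mod 534.

no inverse exists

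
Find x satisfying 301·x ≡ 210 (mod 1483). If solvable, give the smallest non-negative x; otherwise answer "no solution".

First find gcd(301, 1483):
1483 = 4*301 + 279
301 = 1*279 + 22
279 = 12*22 + 15
22 = 1*15 + 7
15 = 2*7 + 1
7 = 7*1 + 0
gcd = 1, so a unique solution mod 1483 exists.
Back-substitute for the Bézout coefficients:
1 = 15 − 2·7
1 = −2·22 + 3·15
1 = 3·279 − 38·22
1 = −38·301 + 41·279
1 = 41·1483 − 202·301
So 301·(-202) ≡ 1 (mod 1483), giving 301⁻¹ ≡ 1281.
x ≡ 301⁻¹·210 ≡ 1281·210 ≡ 587 (mod 1483).

587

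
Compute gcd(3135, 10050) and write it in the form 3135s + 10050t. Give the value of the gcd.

Euclidean algorithm:
10050 = 3·3135 + 645
3135 = 4·645 + 555
645 = 1·555 + 90
555 = 6·90 + 15
90 = 6·15 + 0
gcd(3135, 10050) = 15.
Express as a combination:
15 = 555 − 6·90
15 = −6·645 + 7·555
15 = 7·3135 − 34·645
15 = −34·10050 + 109·3135
So 15 = (-34)·10050 + (109)·3135.

15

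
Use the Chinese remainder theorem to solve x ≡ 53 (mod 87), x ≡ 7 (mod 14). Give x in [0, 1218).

Write x = 53 + 87·k. Then 87·k ≡ 7 − 53 ≡ 10 (mod 14).
Need 87⁻¹ mod 14. Extended Euclid on (14, 3):
14 = 4·3 + 2
3 = 1·2 + 1
2 = 2·1 + 0
Back-substitute:
1 = 3 − 2
1 = −14 + 5·3
87⁻¹ ≡ 5 (mod 14), so k ≡ 5·10 ≡ 8 (mod 14).
x = 53 + 87·8 = 749.

749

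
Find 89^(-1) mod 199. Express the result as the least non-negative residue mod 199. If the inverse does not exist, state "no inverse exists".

161

Apply the Euclidean algorithm to 199 and 89:
199 = 2×89 + 21
89 = 4×21 + 5
21 = 4×5 + 1
5 = 5×1 + 0
Since gcd(89, 199) = 1, back-substitute to write 1 as a combination:
1 = 21 − 4·5
1 = −4·89 + 17·21
1 = 17·199 − 38·89
So 89·(-38) ≡ 1 (mod 199), and -38 ≡ 161 (mod 199).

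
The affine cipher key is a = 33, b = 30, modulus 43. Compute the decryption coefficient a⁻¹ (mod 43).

Extended Euclidean algorithm:
43 = 1*33 + 10
33 = 3*10 + 3
10 = 3*3 + 1
3 = 3*1 + 0
gcd = 1, so the inverse exists. Back-substitute:
1 = 10 − 3·3
1 = −3·33 + 10·10
1 = 10·43 − 13·33
Hence 33⁻¹ ≡ -13 ≡ 30 (mod 43).

30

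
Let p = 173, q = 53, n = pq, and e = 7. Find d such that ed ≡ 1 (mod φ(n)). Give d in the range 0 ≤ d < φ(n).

φ(n) = (p−1)(q−1) = 172·52 = 8944.
Need d with 7·d ≡ 1 (mod 8944). Apply the extended Euclidean algorithm:
8944 = 1277·7 + 5
7 = 1·5 + 2
5 = 2·2 + 1
2 = 2·1 + 0
Back-substitute:
1 = 5 − 2·2
1 = −2·7 + 3·5
1 = 3·8944 − 3833·7
So 7·(-3833) ≡ 1 (mod 8944), hence d ≡ -3833 ≡ 5111 (mod 8944).

5111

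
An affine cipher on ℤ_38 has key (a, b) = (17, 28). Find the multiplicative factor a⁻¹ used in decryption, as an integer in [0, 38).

gcd(38, 17) by repeated division:
38 = 2*17 + 4
17 = 4*4 + 1
4 = 4*1 + 0
The gcd is 1. Working backward:
1 = 17 − 4·4
1 = −4·38 + 9·17
So 17·9 ≡ 1 (mod 38).

9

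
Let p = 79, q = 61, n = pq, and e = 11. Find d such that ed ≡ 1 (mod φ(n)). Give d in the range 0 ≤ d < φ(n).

φ(n) = (p−1)(q−1) = 78·60 = 4680.
Need d with 11·d ≡ 1 (mod 4680). Apply the extended Euclidean algorithm:
4680 = 425·11 + 5
11 = 2·5 + 1
5 = 5·1 + 0
Back-substitute:
1 = 11 − 2·5
1 = −2·4680 + 851·11
So 11·851 ≡ 1 (mod 4680), hence d = 851.

851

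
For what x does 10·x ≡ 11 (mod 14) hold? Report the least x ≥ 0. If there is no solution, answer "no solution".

no solution

gcd(10, 14):
14 = 1×10 + 4
10 = 2×4 + 2
4 = 2×2 + 0
gcd = 2, but 2 ∤ 11, so the congruence has no solution.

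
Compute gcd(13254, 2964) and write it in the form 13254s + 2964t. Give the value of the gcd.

Repeated division:
13254 = 4×2964 + 1398
2964 = 2×1398 + 168
1398 = 8×168 + 54
168 = 3×54 + 6
54 = 9×6 + 0
gcd(13254, 2964) = 6.
Express as a combination:
6 = 168 − 3·54
6 = −3·1398 + 25·168
6 = 25·2964 − 53·1398
6 = −53·13254 + 237·2964
So 6 = (-53)·13254 + (237)·2964.

6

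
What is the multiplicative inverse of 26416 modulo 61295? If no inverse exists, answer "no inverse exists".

Compute gcd(26416, 61295):
61295 = 2·26416 + 8463
26416 = 3·8463 + 1027
8463 = 8·1027 + 247
1027 = 4·247 + 39
247 = 6·39 + 13
39 = 3·13 + 0
gcd(26416, 61295) = 13 ≠ 1, so 26416 has no multiplicative inverse modulo 61295.

no inverse exists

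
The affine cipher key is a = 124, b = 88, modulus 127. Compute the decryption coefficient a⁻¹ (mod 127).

42

Extended Euclidean algorithm:
127 = 1*124 + 3
124 = 41*3 + 1
3 = 3*1 + 0
Since gcd(124, 127) = 1, back-substitute to write 1 as a combination:
1 = 124 − 41·3
1 = −41·127 + 42·124
So 124·42 ≡ 1 (mod 127).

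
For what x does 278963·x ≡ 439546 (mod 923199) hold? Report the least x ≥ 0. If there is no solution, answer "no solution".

551936

First find gcd(278963, 923199):
923199 = 3·278963 + 86310
278963 = 3·86310 + 20033
86310 = 4·20033 + 6178
20033 = 3·6178 + 1499
6178 = 4·1499 + 182
1499 = 8·182 + 43
182 = 4·43 + 10
43 = 4·10 + 3
10 = 3·3 + 1
3 = 3·1 + 0
gcd = 1, so a unique solution mod 923199 exists.
Back-substitute for the Bézout coefficients:
1 = 10 − 3·3
1 = −3·43 + 13·10
1 = 13·182 − 55·43
1 = −55·1499 + 453·182
1 = 453·6178 − 1867·1499
1 = −1867·20033 + 6054·6178
1 = 6054·86310 − 26083·20033
1 = −26083·278963 + 84303·86310
1 = 84303·923199 − 278992·278963
So 278963·(-278992) ≡ 1 (mod 923199), giving 278963⁻¹ ≡ 644207.
x ≡ 278963⁻¹·439546 ≡ 644207·439546 ≡ 551936 (mod 923199).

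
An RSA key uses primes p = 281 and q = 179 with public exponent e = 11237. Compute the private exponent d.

28333

φ(n) = (p−1)(q−1) = 280·178 = 49840.
Need d with 11237·d ≡ 1 (mod 49840). Apply the extended Euclidean algorithm:
49840 = 4·11237 + 4892
11237 = 2·4892 + 1453
4892 = 3·1453 + 533
1453 = 2·533 + 387
533 = 1·387 + 146
387 = 2·146 + 95
146 = 1·95 + 51
95 = 1·51 + 44
51 = 1·44 + 7
44 = 6·7 + 2
7 = 3·2 + 1
2 = 2·1 + 0
Back-substitute:
1 = 7 − 3·2
1 = −3·44 + 19·7
1 = 19·51 − 22·44
1 = −22·95 + 41·51
1 = 41·146 − 63·95
1 = −63·387 + 167·146
1 = 167·533 − 230·387
1 = −230·1453 + 627·533
1 = 627·4892 − 2111·1453
1 = −2111·11237 + 4849·4892
1 = 4849·49840 − 21507·11237
So 11237·(-21507) ≡ 1 (mod 49840), hence d ≡ -21507 ≡ 28333 (mod 49840).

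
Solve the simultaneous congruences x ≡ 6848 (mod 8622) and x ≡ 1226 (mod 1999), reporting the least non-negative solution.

Write x = 6848 + 8622·k. Then 8622·k ≡ 1226 − 6848 ≡ 375 (mod 1999).
Need 8622⁻¹ mod 1999. Extended Euclid on (1999, 626):
1999 = 3×626 + 121
626 = 5×121 + 21
121 = 5×21 + 16
21 = 1×16 + 5
16 = 3×5 + 1
5 = 5×1 + 0
Back-substitute:
1 = 16 − 3·5
1 = −3·21 + 4·16
1 = 4·121 − 23·21
1 = −23·626 + 119·121
1 = 119·1999 − 380·626
8622⁻¹ ≡ 1619 (mod 1999), so k ≡ 1619·375 ≡ 1428 (mod 1999).
x = 6848 + 8622·1428 = 12319064.

12319064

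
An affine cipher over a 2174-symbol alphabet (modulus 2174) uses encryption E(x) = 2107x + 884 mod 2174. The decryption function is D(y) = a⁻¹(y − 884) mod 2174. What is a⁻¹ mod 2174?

1233

Run Euclid on (2174, 2107):
2174 = 1×2107 + 67
2107 = 31×67 + 30
67 = 2×30 + 7
30 = 4×7 + 2
7 = 3×2 + 1
2 = 2×1 + 0
gcd = 1, so the inverse exists. Back-substitute:
1 = 7 − 3·2
1 = −3·30 + 13·7
1 = 13·67 − 29·30
1 = −29·2107 + 912·67
1 = 912·2174 − 941·2107
So 2107·(-941) ≡ 1 (mod 2174), and -941 ≡ 1233 (mod 2174).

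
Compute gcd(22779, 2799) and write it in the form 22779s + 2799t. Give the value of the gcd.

9

Euclidean algorithm:
22779 = 8*2799 + 387
2799 = 7*387 + 90
387 = 4*90 + 27
90 = 3*27 + 9
27 = 3*9 + 0
gcd(22779, 2799) = 9.
Back-substituting:
9 = 90 − 3·27
9 = −3·387 + 13·90
9 = 13·2799 − 94·387
9 = −94·22779 + 765·2799
So 9 = (-94)·22779 + (765)·2799.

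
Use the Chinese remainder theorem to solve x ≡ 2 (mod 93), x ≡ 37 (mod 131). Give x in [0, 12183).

Write x = 2 + 93·k. Then 93·k ≡ 37 − 2 ≡ 35 (mod 131).
Need 93⁻¹ mod 131. Extended Euclid on (131, 93):
131 = 1×93 + 38
93 = 2×38 + 17
38 = 2×17 + 4
17 = 4×4 + 1
4 = 4×1 + 0
Back-substitute:
1 = 17 − 4·4
1 = −4·38 + 9·17
1 = 9·93 − 22·38
1 = −22·131 + 31·93
93⁻¹ ≡ 31 (mod 131), so k ≡ 31·35 ≡ 37 (mod 131).
x = 2 + 93·37 = 3443.

3443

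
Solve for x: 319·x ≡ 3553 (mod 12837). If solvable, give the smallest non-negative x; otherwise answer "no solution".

First find gcd(319, 12837):
12837 = 40*319 + 77
319 = 4*77 + 11
77 = 7*11 + 0
gcd = 11 and 11 | 3553, so solutions exist. Divide through by 11: 29x ≡ 323 (mod 1167).
Now find 29⁻¹ mod 1167:
1167 = 40×29 + 7
29 = 4×7 + 1
7 = 7×1 + 0
Back-substitute:
1 = 29 − 4·7
1 = −4·1167 + 161·29
So 29⁻¹ ≡ 161 (mod 1167).
Then x ≡ 161·323 ≡ 655 (mod 1167); the smallest non-negative solution is x = 655.

655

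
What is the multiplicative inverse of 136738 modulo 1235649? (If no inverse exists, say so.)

374125

Extended Euclidean algorithm:
1235649 = 9×136738 + 5007
136738 = 27×5007 + 1549
5007 = 3×1549 + 360
1549 = 4×360 + 109
360 = 3×109 + 33
109 = 3×33 + 10
33 = 3×10 + 3
10 = 3×3 + 1
3 = 3×1 + 0
Since gcd(136738, 1235649) = 1, back-substitute to write 1 as a combination:
1 = 10 − 3·3
1 = −3·33 + 10·10
1 = 10·109 − 33·33
1 = −33·360 + 109·109
1 = 109·1549 − 469·360
1 = −469·5007 + 1516·1549
1 = 1516·136738 − 41401·5007
1 = −41401·1235649 + 374125·136738
So 136738·374125 ≡ 1 (mod 1235649).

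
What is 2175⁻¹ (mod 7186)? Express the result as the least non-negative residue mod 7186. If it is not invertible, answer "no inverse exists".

Run Euclid on (7186, 2175):
7186 = 3×2175 + 661
2175 = 3×661 + 192
661 = 3×192 + 85
192 = 2×85 + 22
85 = 3×22 + 19
22 = 1×19 + 3
19 = 6×3 + 1
3 = 3×1 + 0
The gcd is 1. Working backward:
1 = 19 − 6·3
1 = −6·22 + 7·19
1 = 7·85 − 27·22
1 = −27·192 + 61·85
1 = 61·661 − 210·192
1 = −210·2175 + 691·661
1 = 691·7186 − 2283·2175
Hence 2175⁻¹ ≡ -2283 ≡ 4903 (mod 7186).

4903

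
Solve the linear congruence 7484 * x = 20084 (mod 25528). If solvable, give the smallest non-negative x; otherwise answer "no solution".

First find gcd(7484, 25528):
25528 = 3*7484 + 3076
7484 = 2*3076 + 1332
3076 = 2*1332 + 412
1332 = 3*412 + 96
412 = 4*96 + 28
96 = 3*28 + 12
28 = 2*12 + 4
12 = 3*4 + 0
gcd = 4 and 4 | 20084, so solutions exist. Divide through by 4: 1871x ≡ 5021 (mod 6382).
Now find 1871⁻¹ mod 6382:
6382 = 3·1871 + 769
1871 = 2·769 + 333
769 = 2·333 + 103
333 = 3·103 + 24
103 = 4·24 + 7
24 = 3·7 + 3
7 = 2·3 + 1
3 = 3·1 + 0
Back-substitute:
1 = 7 − 2·3
1 = −2·24 + 7·7
1 = 7·103 − 30·24
1 = −30·333 + 97·103
1 = 97·769 − 224·333
1 = −224·1871 + 545·769
1 = 545·6382 − 1859·1871
So 1871·(-1859) ≡ 1 (mod 6382), i.e. 1871⁻¹ ≡ 4523.
Then x ≡ 4523·5021 ≡ 2827 (mod 6382); the smallest non-negative solution is x = 2827.

2827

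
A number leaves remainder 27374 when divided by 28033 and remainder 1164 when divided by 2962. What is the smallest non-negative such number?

Write x = 27374 + 28033·k. Then 28033·k ≡ 1164 − 27374 ≡ 448 (mod 2962).
Need 28033⁻¹ mod 2962. Extended Euclid on (2962, 1375):
2962 = 2×1375 + 212
1375 = 6×212 + 103
212 = 2×103 + 6
103 = 17×6 + 1
6 = 6×1 + 0
Back-substitute:
1 = 103 − 17·6
1 = −17·212 + 35·103
1 = 35·1375 − 227·212
1 = −227·2962 + 489·1375
28033⁻¹ ≡ 489 (mod 2962), so k ≡ 489·448 ≡ 2846 (mod 2962).
x = 27374 + 28033·2846 = 79809292.

79809292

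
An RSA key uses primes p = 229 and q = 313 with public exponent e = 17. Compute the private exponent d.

φ(n) = (p−1)(q−1) = 228·312 = 71136.
Need d with 17·d ≡ 1 (mod 71136). Apply the extended Euclidean algorithm:
71136 = 4184·17 + 8
17 = 2·8 + 1
8 = 8·1 + 0
Back-substitute:
1 = 17 − 2·8
1 = −2·71136 + 8369·17
So 17·8369 ≡ 1 (mod 71136), hence d = 8369.

8369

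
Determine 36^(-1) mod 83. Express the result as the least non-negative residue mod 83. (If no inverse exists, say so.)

Apply the Euclidean algorithm to 83 and 36:
83 = 2·36 + 11
36 = 3·11 + 3
11 = 3·3 + 2
3 = 1·2 + 1
2 = 2·1 + 0
The gcd is 1. Working backward:
1 = 3 − 2
1 = −11 + 4·3
1 = 4·36 − 13·11
1 = −13·83 + 30·36
So 36·30 ≡ 1 (mod 83).

30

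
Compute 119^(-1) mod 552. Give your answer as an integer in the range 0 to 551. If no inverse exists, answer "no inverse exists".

167

Apply the Euclidean algorithm to 552 and 119:
552 = 4×119 + 76
119 = 1×76 + 43
76 = 1×43 + 33
43 = 1×33 + 10
33 = 3×10 + 3
10 = 3×3 + 1
3 = 3×1 + 0
The gcd is 1. Working backward:
1 = 10 − 3·3
1 = −3·33 + 10·10
1 = 10·43 − 13·33
1 = −13·76 + 23·43
1 = 23·119 − 36·76
1 = −36·552 + 167·119
So 119·167 ≡ 1 (mod 552).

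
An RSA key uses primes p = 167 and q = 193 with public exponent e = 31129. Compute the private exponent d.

23593

φ(n) = (p−1)(q−1) = 166·192 = 31872.
Need d with 31129·d ≡ 1 (mod 31872). Apply the extended Euclidean algorithm:
31872 = 1*31129 + 743
31129 = 41*743 + 666
743 = 1*666 + 77
666 = 8*77 + 50
77 = 1*50 + 27
50 = 1*27 + 23
27 = 1*23 + 4
23 = 5*4 + 3
4 = 1*3 + 1
3 = 3*1 + 0
Back-substitute:
1 = 4 − 3
1 = −23 + 6·4
1 = 6·27 − 7·23
1 = −7·50 + 13·27
1 = 13·77 − 20·50
1 = −20·666 + 173·77
1 = 173·743 − 193·666
1 = −193·31129 + 8086·743
1 = 8086·31872 − 8279·31129
So 31129·(-8279) ≡ 1 (mod 31872), hence d ≡ -8279 ≡ 23593 (mod 31872).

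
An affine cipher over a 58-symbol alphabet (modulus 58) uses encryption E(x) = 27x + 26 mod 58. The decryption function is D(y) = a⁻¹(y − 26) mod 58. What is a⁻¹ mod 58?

gcd(58, 27) by repeated division:
58 = 2·27 + 4
27 = 6·4 + 3
4 = 1·3 + 1
3 = 3·1 + 0
gcd = 1, so the inverse exists. Back-substitute:
1 = 4 − 3
1 = −27 + 7·4
1 = 7·58 − 15·27
Thus 27·(-15) ≡ 1 (mod 58); reducing, -15 mod 58 = 43.

43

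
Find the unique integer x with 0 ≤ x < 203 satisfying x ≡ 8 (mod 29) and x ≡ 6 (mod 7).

153

Write x = 8 + 29·k. Then 29·k ≡ 6 − 8 ≡ 5 (mod 7).
Need 29⁻¹ mod 7. Extended Euclid on (7, 1):
7 = 7*1 + 0
29⁻¹ ≡ 1 (mod 7), so k ≡ 1·5 ≡ 5 (mod 7).
x = 8 + 29·5 = 153.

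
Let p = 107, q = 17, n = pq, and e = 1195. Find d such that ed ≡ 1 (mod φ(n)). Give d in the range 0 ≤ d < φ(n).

φ(n) = (p−1)(q−1) = 106·16 = 1696.
Need d with 1195·d ≡ 1 (mod 1696). Apply the extended Euclidean algorithm:
1696 = 1×1195 + 501
1195 = 2×501 + 193
501 = 2×193 + 115
193 = 1×115 + 78
115 = 1×78 + 37
78 = 2×37 + 4
37 = 9×4 + 1
4 = 4×1 + 0
Back-substitute:
1 = 37 − 9·4
1 = −9·78 + 19·37
1 = 19·115 − 28·78
1 = −28·193 + 47·115
1 = 47·501 − 122·193
1 = −122·1195 + 291·501
1 = 291·1696 − 413·1195
So 1195·(-413) ≡ 1 (mod 1696), hence d ≡ -413 ≡ 1283 (mod 1696).

1283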